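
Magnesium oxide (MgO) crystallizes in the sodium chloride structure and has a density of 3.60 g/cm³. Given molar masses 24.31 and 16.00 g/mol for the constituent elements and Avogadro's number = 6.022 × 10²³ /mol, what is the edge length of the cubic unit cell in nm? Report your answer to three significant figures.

M(MgO) = 40.31 g/mol; Z = 4 formula units per cell.
a³ = Z·M/(N_A·ρ) = 4 × 40.31 / (6.022 × 10²³ × 3.60) = 7.438 × 10^-23 cm³, so a = 4.205 × 10^-8 cm = 0.421 nm.

0.421 nm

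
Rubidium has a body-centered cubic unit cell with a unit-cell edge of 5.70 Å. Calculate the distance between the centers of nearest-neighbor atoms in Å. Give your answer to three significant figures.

4.94 Å

In a BCC structure, atoms touch along the body diagonal, so √3·a = 4r; the nearest-neighbor distance equals 2r = 0.8660·a.
d = 0.8660 × 5.70 = 4.94 Å.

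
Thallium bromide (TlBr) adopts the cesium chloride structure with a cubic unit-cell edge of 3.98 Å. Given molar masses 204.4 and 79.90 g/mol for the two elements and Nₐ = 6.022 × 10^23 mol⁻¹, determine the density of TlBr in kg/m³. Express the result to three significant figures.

7490 kg/m³

The cesium chloride structure contains Z = 1 formula unit per cell; M(TlBr) = 204.4 + 79.90 = 284.3 g/mol.
a³ = (3.980 × 10^-8 cm)³ = 6.304 × 10^-23 cm³.
ρ = 1 × 284.3 / (6.022 × 10²³ × 6.304 × 10^-23) = 7.488 g/cm³ = 7490 kg/m³.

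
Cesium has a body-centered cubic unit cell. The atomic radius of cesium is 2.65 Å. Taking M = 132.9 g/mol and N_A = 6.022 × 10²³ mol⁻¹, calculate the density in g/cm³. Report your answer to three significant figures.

In a BCC lattice, atoms touch along the body diagonal, so √3·a = 4r, giving a = 6.120 Å = 6.120 × 10^-8 cm.
With Z = 2, ρ = Z·M/(N_A·a³) = 2 × 132.9 / (6.022 × 10²³ × 2.292 × 10^-22) = 1.926 g/cm³.

1.93 g/cm³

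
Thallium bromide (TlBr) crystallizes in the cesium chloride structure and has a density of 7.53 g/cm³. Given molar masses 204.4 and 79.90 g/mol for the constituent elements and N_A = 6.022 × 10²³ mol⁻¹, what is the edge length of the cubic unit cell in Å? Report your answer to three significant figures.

M(TlBr) = 284.3 g/mol; Z = 1 formula unit per cell.
a³ = Z·M/(N_A·ρ) = 1 × 284.3 / (6.022 × 10²³ × 7.53) = 6.270 × 10^-23 cm³, so a = 3.973 × 10^-8 cm = 3.97 Å.

3.97 Å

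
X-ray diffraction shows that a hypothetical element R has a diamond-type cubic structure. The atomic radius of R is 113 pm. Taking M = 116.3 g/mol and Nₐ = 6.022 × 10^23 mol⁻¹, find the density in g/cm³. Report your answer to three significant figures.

10.9 g/cm³

In a diamond cubic lattice, nearest neighbors lie along the body diagonal with √3·a = 8r, giving a = 521.9 pm = 5.219 × 10^-8 cm.
With Z = 8, ρ = Z·M/(N_A·a³) = 8 × 116.3 / (6.022 × 10²³ × 1.422 × 10^-22) = 10.87 g/cm³.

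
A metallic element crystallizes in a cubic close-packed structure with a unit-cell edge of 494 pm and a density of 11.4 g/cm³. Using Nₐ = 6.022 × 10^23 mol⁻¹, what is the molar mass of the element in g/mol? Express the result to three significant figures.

207 g/mol

An FCC cell has Z = 4 atoms; a = 4.940 × 10^-8 cm.
M = ρ·N_A·a³/Z = 11.4 × 6.022 × 10²³ × 1.206 × 10^-22 / 4 = 207 g/mol.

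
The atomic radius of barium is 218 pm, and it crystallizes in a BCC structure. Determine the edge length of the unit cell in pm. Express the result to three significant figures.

In a BCC lattice, atoms touch along the body diagonal, so √3·a = 4r.
a = 4r/√3 = 4 × 218 / 1.7321 = 503 pm.

503 pm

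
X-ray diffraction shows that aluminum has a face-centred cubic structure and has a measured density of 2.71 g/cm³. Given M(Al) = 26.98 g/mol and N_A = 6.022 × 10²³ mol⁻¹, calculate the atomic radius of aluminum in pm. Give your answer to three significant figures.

143 pm

For an FCC cell (Z = 4), a³ = Z·M/(N_A·ρ) = 4 × 26.98 / (6.022 × 10²³ × 2.710) = 6.613 × 10^-23 cm³, so a = 4.044 × 10^-8 cm = 404.4 pm.
Atoms touch along the face diagonal, so √2·a = 4r, so r = 0.3536 × a = 143 pm.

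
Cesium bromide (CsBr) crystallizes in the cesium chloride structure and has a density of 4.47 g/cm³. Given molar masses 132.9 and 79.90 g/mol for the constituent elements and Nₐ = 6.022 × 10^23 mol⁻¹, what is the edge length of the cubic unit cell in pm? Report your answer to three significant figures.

429 pm

M(CsBr) = 212.8 g/mol; Z = 1 formula unit per cell.
a³ = Z·M/(N_A·ρ) = 1 × 212.8 / (6.022 × 10²³ × 4.47) = 7.905 × 10^-23 cm³, so a = 4.292 × 10^-8 cm = 429 pm.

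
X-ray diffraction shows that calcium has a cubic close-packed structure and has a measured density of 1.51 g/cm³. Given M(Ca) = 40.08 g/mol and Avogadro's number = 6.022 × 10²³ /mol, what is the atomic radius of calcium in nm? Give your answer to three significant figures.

0.198 nm

For an FCC cell (Z = 4), a³ = Z·M/(N_A·ρ) = 4 × 40.08 / (6.022 × 10²³ × 1.510) = 1.763 × 10^-22 cm³, so a = 5.607 × 10^-8 cm = 0.5607 nm.
Atoms touch along the face diagonal, so √2·a = 4r, so r = 0.3536 × a = 0.198 nm.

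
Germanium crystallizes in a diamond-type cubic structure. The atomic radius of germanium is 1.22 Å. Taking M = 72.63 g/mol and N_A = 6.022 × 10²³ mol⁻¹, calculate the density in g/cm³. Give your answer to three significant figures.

5.39 g/cm³

In a diamond cubic lattice, nearest neighbors lie along the body diagonal with √3·a = 8r, giving a = 5.635 Å = 5.635 × 10^-8 cm.
With Z = 8, ρ = Z·M/(N_A·a³) = 8 × 72.63 / (6.022 × 10²³ × 1.789 × 10^-22) = 5.393 g/cm³.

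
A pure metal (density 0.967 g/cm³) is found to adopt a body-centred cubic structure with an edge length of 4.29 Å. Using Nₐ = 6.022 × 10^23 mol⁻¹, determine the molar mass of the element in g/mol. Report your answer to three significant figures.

A BCC cell has Z = 2 atoms; a = 4.290 × 10^-8 cm.
M = ρ·N_A·a³/Z = 0.967 × 6.022 × 10²³ × 7.895 × 10^-23 / 2 = 23.0 g/mol.

23.0 g/mol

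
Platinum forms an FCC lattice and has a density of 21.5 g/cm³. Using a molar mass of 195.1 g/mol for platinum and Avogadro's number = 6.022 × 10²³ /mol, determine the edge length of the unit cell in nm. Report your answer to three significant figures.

0.392 nm

With Z = 4 atoms per FCC cell, a³ = Z·M/(N_A·ρ) = 4 × 195.1 / (6.022 × 10²³ × 21.50 g/cm³) = 6.028 × 10^-23 cm³.
a = (6.028 × 10^-23)^(1/3) = 3.921 × 10^-8 cm = 0.392 nm.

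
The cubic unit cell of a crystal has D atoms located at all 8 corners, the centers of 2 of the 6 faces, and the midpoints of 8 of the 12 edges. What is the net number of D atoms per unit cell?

4

Corner atoms are shared by 8 cells (1/8 each), face atoms by 2 (1/2 each), edge atoms by 4 (1/4 each).
Net atoms = 8 × 1/8 + 2 × 1/2 + 8 × 1/4 = 1 + 1 + 2 = 4.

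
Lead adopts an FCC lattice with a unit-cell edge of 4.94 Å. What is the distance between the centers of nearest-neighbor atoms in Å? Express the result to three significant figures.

3.49 Å

In an FCC structure, atoms touch along the face diagonal, so √2·a = 4r; the nearest-neighbor distance equals 2r = 0.7071·a.
d = 0.7071 × 4.94 = 3.49 Å.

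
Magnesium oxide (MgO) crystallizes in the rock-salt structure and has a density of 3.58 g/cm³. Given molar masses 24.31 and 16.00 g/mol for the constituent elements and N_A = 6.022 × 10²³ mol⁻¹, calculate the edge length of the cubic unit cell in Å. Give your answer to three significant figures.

4.21 Å

M(MgO) = 40.31 g/mol; Z = 4 formula units per cell.
a³ = Z·M/(N_A·ρ) = 4 × 40.31 / (6.022 × 10²³ × 3.58) = 7.479 × 10^-23 cm³, so a = 4.213 × 10^-8 cm = 4.21 Å.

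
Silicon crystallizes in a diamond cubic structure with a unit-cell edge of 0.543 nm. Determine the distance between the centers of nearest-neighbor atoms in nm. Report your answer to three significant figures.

0.235 nm

In a diamond cubic structure, nearest neighbors lie along the body diagonal with √3·a = 8r; the nearest-neighbor distance equals 2r = 0.4330·a.
d = 0.4330 × 0.543 = 0.235 nm.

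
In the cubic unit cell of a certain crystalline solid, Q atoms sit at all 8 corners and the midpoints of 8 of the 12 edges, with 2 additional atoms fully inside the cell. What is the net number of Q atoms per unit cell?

Corner atoms are shared by 8 cells (1/8 each), edge atoms by 4 (1/4 each), interior atoms are unshared.
Net atoms = 8 × 1/8 + 8 × 1/4 + 2 = 1 + 2 + 2 = 5.

5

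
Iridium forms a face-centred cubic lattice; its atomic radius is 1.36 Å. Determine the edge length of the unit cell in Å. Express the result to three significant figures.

In an FCC lattice, atoms touch along the face diagonal, so √2·a = 4r.
a = 4r/√2 = 4 × 1.36 / 1.4142 = 3.85 Å.

3.85 Å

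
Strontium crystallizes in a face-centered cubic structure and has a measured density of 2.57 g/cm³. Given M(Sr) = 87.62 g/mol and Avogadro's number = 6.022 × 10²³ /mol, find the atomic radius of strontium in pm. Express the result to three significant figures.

216 pm

For an FCC cell (Z = 4), a³ = Z·M/(N_A·ρ) = 4 × 87.62 / (6.022 × 10²³ × 2.570) = 2.265 × 10^-22 cm³, so a = 6.095 × 10^-8 cm = 609.5 pm.
Atoms touch along the face diagonal, so √2·a = 4r, so r = 0.3536 × a = 216 pm.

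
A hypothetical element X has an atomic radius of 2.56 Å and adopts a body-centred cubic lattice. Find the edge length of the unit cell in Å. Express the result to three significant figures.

In a BCC lattice, atoms touch along the body diagonal, so √3·a = 4r.
a = 4r/√3 = 4 × 2.56 / 1.7321 = 5.91 Å.

5.91 Å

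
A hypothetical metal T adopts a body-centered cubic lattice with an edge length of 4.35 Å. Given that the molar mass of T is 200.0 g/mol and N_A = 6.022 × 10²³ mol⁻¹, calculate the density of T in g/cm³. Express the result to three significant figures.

8.07 g/cm³

A BCC unit cell contains Z = 2 atoms.
Cell volume: a³ = (4.35 Å)³ = (4.350 × 10^-8 cm)³ = 8.231 × 10^-23 cm³.
ρ = Z·M/(N_A·a³) = 2 × 200.0 / (6.022 × 10²³ × 8.231 × 10^-23) = 8.070 g/cm³.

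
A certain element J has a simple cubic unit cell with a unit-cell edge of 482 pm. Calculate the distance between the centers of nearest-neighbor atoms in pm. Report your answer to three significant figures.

482 pm

In a simple cubic structure, atoms touch along the cell edge, so a = 2r; the nearest-neighbor distance equals 2r = 1.000·a.
d = 1.000 × 482 = 482 pm.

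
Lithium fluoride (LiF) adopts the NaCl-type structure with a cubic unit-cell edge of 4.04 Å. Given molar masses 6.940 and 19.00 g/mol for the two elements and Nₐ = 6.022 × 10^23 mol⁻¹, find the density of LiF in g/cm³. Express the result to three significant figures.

The NaCl-type structure contains Z = 4 formula units per cell; M(LiF) = 6.940 + 19.00 = 25.94 g/mol.
a³ = (4.040 × 10^-8 cm)³ = 6.594 × 10^-23 cm³.
ρ = 4 × 25.94 / (6.022 × 10²³ × 6.594 × 10^-23) = 2.613 g/cm³.

2.61 g/cm³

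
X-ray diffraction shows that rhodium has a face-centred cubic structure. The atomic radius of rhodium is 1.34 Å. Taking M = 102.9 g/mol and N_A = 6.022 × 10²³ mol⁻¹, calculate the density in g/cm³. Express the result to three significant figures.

12.6 g/cm³

In an FCC lattice, atoms touch along the face diagonal, so √2·a = 4r, giving a = 3.790 Å = 3.790 × 10^-8 cm.
With Z = 4, ρ = Z·M/(N_A·a³) = 4 × 102.9 / (6.022 × 10²³ × 5.444 × 10^-23) = 12.55 g/cm³.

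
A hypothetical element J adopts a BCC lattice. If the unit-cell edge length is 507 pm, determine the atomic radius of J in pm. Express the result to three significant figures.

220 pm

In a BCC lattice, atoms touch along the body diagonal, so √3·a = 4r.
r = √3·a/4 = 1.7321 × 507 / 4 = 220 pm.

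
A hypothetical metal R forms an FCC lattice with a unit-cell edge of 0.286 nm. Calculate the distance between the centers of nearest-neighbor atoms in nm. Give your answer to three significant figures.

In an FCC structure, atoms touch along the face diagonal, so √2·a = 4r; the nearest-neighbor distance equals 2r = 0.7071·a.
d = 0.7071 × 0.286 = 0.202 nm.

0.202 nm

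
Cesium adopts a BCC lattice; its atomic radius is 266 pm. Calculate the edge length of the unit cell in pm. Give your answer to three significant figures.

In a BCC lattice, atoms touch along the body diagonal, so √3·a = 4r.
a = 4r/√3 = 4 × 266 / 1.7321 = 614 pm.

614 pm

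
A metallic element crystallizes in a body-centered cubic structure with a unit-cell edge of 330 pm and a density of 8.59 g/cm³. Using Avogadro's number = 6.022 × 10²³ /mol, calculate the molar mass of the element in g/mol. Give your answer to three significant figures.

92.9 g/mol

A BCC cell has Z = 2 atoms; a = 3.300 × 10^-8 cm.
M = ρ·N_A·a³/Z = 8.59 × 6.022 × 10²³ × 3.594 × 10^-23 / 2 = 92.9 g/mol.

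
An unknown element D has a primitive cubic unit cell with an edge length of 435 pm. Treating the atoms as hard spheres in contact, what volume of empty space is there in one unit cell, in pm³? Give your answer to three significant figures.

In a simple cubic lattice atoms touch along the cell edge, so a = 2r, so r = 0.5000a = 217.5 pm.
V_cell = a³ = 8.231 × 10^7 pm³; V_atoms = 1 × (4/3)πr³ = 4.310 × 10^7 pm³.
Empty space = 8.231 × 10^7 − 4.310 × 10^7 = 3.92 × 10^7 pm³.

3.92 × 10^7 pm³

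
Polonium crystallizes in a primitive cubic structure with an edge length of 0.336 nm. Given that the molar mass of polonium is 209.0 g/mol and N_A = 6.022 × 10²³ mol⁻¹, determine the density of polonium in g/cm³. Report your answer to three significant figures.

A simple cubic unit cell contains Z = 1 atom.
Cell volume: a³ = (0.336 nm)³ = (3.360 × 10^-8 cm)³ = 3.793 × 10^-23 cm³.
ρ = Z·M/(N_A·a³) = 1 × 209.0 / (6.022 × 10²³ × 3.793 × 10^-23) = 9.149 g/cm³.

9.15 g/cm³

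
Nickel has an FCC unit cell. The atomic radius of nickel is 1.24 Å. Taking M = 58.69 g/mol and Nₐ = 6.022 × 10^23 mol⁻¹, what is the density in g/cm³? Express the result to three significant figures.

9.04 g/cm³

In an FCC lattice, atoms touch along the face diagonal, so √2·a = 4r, giving a = 3.507 Å = 3.507 × 10^-8 cm.
With Z = 4, ρ = Z·M/(N_A·a³) = 4 × 58.69 / (6.022 × 10²³ × 4.314 × 10^-23) = 9.036 g/cm³.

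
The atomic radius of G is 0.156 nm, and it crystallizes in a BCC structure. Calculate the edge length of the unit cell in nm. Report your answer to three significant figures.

In a BCC lattice, atoms touch along the body diagonal, so √3·a = 4r.
a = 4r/√3 = 4 × 0.156 / 1.7321 = 0.360 nm.

0.360 nm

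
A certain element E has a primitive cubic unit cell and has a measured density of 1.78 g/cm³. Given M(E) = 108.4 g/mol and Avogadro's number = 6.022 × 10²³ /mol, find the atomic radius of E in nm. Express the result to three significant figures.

For a simple cubic cell (Z = 1), a³ = Z·M/(N_A·ρ) = 1 × 108.4 / (6.022 × 10²³ × 1.780) = 1.011 × 10^-22 cm³, so a = 4.659 × 10^-8 cm = 0.4659 nm.
Atoms touch along the cell edge, so a = 2r, so r = 0.5000 × a = 0.233 nm.

0.233 nm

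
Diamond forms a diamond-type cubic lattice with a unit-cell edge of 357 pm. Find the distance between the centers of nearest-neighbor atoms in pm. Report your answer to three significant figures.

155 pm

In a diamond cubic structure, nearest neighbors lie along the body diagonal with √3·a = 8r; the nearest-neighbor distance equals 2r = 0.4330·a.
d = 0.4330 × 357 = 155 pm.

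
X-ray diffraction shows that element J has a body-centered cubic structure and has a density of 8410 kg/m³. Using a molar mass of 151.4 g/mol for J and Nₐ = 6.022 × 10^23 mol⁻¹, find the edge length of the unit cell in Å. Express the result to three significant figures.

3.91 Å

With Z = 2 atoms per BCC cell, a³ = Z·M/(N_A·ρ) = 2 × 151.4 / (6.022 × 10²³ × 8.410 g/cm³) = 5.979 × 10^-23 cm³.
a = (5.979 × 10^-23)^(1/3) = 3.910 × 10^-8 cm = 3.91 Å.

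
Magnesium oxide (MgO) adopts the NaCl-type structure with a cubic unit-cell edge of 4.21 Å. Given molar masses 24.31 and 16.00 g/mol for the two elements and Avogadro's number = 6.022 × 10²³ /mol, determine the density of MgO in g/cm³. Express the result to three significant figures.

3.59 g/cm³

The NaCl-type structure contains Z = 4 formula units per cell; M(MgO) = 24.31 + 16.00 = 40.31 g/mol.
a³ = (4.210 × 10^-8 cm)³ = 7.462 × 10^-23 cm³.
ρ = 4 × 40.31 / (6.022 × 10²³ × 7.462 × 10^-23) = 3.588 g/cm³.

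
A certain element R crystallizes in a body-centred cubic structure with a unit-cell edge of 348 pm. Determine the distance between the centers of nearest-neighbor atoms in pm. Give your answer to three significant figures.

In a BCC structure, atoms touch along the body diagonal, so √3·a = 4r; the nearest-neighbor distance equals 2r = 0.8660·a.
d = 0.8660 × 348 = 301 pm.

301 pm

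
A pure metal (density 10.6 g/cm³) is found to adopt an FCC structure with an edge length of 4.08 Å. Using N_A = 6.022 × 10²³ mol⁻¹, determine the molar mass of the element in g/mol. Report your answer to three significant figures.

108 g/mol

An FCC cell has Z = 4 atoms; a = 4.080 × 10^-8 cm.
M = ρ·N_A·a³/Z = 10.6 × 6.022 × 10²³ × 6.792 × 10^-23 / 4 = 108 g/mol.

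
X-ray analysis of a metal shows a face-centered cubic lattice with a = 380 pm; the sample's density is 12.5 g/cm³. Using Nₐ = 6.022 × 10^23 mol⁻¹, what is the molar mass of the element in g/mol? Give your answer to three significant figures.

103 g/mol

An FCC cell has Z = 4 atoms; a = 3.800 × 10^-8 cm.
M = ρ·N_A·a³/Z = 12.5 × 6.022 × 10²³ × 5.487 × 10^-23 / 4 = 103 g/mol.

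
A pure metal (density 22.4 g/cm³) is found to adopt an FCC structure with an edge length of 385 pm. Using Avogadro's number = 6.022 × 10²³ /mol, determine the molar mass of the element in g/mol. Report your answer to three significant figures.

192 g/mol

An FCC cell has Z = 4 atoms; a = 3.850 × 10^-8 cm.
M = ρ·N_A·a³/Z = 22.4 × 6.022 × 10²³ × 5.707 × 10^-23 / 4 = 192 g/mol.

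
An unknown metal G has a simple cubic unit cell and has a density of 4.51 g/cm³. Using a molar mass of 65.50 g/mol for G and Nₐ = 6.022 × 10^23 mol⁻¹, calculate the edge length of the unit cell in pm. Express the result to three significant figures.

289 pm

With Z = 1 atom per simple cubic cell, a³ = Z·M/(N_A·ρ) = 1 × 65.50 / (6.022 × 10²³ × 4.510 g/cm³) = 2.412 × 10^-23 cm³.
a = (2.412 × 10^-23)^(1/3) = 2.889 × 10^-8 cm = 289 pm.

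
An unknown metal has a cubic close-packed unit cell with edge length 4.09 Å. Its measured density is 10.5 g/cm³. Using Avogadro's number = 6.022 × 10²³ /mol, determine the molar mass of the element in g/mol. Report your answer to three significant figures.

An FCC cell has Z = 4 atoms; a = 4.090 × 10^-8 cm.
M = ρ·N_A·a³/Z = 10.5 × 6.022 × 10²³ × 6.842 × 10^-23 / 4 = 108 g/mol.

108 g/mol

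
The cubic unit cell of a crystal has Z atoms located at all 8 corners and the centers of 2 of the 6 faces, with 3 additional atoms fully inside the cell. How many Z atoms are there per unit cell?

5

Corner atoms are shared by 8 cells (1/8 each), face atoms by 2 (1/2 each), interior atoms are unshared.
Net atoms = 8 × 1/8 + 2 × 1/2 + 3 = 1 + 1 + 3 = 5.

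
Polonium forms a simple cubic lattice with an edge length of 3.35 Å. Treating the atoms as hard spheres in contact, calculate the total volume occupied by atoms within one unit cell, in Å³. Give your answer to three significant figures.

In a simple cubic lattice atoms touch along the cell edge, so a = 2r, so r = 0.5000a = 1.675 Å.
V_atoms = Z × (4/3)πr³ = 1 × (4/3)π × (1.675)³ = 19.7 Å³.

19.7 Å³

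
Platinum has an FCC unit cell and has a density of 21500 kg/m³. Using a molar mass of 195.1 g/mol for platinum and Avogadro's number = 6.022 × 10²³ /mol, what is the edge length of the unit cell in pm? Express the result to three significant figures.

With Z = 4 atoms per FCC cell, a³ = Z·M/(N_A·ρ) = 4 × 195.1 / (6.022 × 10²³ × 21.50 g/cm³) = 6.028 × 10^-23 cm³.
a = (6.028 × 10^-23)^(1/3) = 3.921 × 10^-8 cm = 392 pm.

392 pm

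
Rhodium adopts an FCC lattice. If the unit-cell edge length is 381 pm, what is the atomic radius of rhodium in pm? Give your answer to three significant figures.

135 pm

In an FCC lattice, atoms touch along the face diagonal, so √2·a = 4r.
r = √2·a/4 = 1.4142 × 381 / 4 = 135 pm.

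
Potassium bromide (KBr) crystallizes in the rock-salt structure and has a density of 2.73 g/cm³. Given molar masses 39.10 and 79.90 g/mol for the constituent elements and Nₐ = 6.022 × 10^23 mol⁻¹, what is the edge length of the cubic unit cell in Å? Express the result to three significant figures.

M(KBr) = 119.0 g/mol; Z = 4 formula units per cell.
a³ = Z·M/(N_A·ρ) = 4 × 119.0 / (6.022 × 10²³ × 2.73) = 2.895 × 10^-22 cm³, so a = 6.616 × 10^-8 cm = 6.62 Å.

6.62 Å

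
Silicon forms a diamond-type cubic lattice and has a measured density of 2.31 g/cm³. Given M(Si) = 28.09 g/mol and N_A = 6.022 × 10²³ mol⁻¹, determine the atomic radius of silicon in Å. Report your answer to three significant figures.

1.18 Å

For a diamond cubic cell (Z = 8), a³ = Z·M/(N_A·ρ) = 8 × 28.09 / (6.022 × 10²³ × 2.310) = 1.615 × 10^-22 cm³, so a = 5.446 × 10^-8 cm = 5.446 Å.
Nearest neighbors lie along the body diagonal with √3·a = 8r, so r = 0.2165 × a = 1.18 Å.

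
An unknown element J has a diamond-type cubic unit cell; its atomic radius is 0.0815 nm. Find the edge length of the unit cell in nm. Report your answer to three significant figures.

0.376 nm

In a diamond cubic lattice, nearest neighbors lie along the body diagonal with √3·a = 8r.
a = 8r/√3 = 8 × 0.0815 / 1.7321 = 0.376 nm.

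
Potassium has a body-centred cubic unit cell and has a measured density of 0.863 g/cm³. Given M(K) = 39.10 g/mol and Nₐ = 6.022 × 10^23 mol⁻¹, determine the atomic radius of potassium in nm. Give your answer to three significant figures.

0.230 nm

For a BCC cell (Z = 2), a³ = Z·M/(N_A·ρ) = 2 × 39.10 / (6.022 × 10²³ × 0.8630) = 1.505 × 10^-22 cm³, so a = 5.319 × 10^-8 cm = 0.5319 nm.
Atoms touch along the body diagonal, so √3·a = 4r, so r = 0.4330 × a = 0.230 nm.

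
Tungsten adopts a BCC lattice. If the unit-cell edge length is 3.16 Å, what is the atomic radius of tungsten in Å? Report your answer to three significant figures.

1.37 Å

In a BCC lattice, atoms touch along the body diagonal, so √3·a = 4r.
r = √3·a/4 = 1.7321 × 3.16 / 4 = 1.37 Å.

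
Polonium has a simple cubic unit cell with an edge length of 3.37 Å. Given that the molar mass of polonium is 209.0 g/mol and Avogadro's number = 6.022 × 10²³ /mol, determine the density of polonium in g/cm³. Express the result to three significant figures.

A simple cubic unit cell contains Z = 1 atom.
Cell volume: a³ = (3.37 Å)³ = (3.370 × 10^-8 cm)³ = 3.827 × 10^-23 cm³.
ρ = Z·M/(N_A·a³) = 1 × 209.0 / (6.022 × 10²³ × 3.827 × 10^-23) = 9.068 g/cm³.

9.07 g/cm³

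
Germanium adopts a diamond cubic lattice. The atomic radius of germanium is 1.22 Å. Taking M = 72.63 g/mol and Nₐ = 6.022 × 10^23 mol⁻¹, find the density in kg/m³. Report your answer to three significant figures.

5390 kg/m³

In a diamond cubic lattice, nearest neighbors lie along the body diagonal with √3·a = 8r, giving a = 5.635 Å = 5.635 × 10^-8 cm.
With Z = 8, ρ = Z·M/(N_A·a³) = 8 × 72.63 / (6.022 × 10²³ × 1.789 × 10^-22) = 5.393 g/cm³ = 5390 kg/m³.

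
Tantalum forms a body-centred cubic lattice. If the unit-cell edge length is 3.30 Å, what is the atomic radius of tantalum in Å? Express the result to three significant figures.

In a BCC lattice, atoms touch along the body diagonal, so √3·a = 4r.
r = √3·a/4 = 1.7321 × 3.30 / 4 = 1.43 Å.

1.43 Å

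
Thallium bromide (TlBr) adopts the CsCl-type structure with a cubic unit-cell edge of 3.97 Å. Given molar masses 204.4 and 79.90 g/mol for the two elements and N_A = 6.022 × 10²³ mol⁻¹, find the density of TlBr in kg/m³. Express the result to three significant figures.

The CsCl-type structure contains Z = 1 formula unit per cell; M(TlBr) = 204.4 + 79.90 = 284.3 g/mol.
a³ = (3.970 × 10^-8 cm)³ = 6.257 × 10^-23 cm³.
ρ = 1 × 284.3 / (6.022 × 10²³ × 6.257 × 10^-23) = 7.545 g/cm³ = 7550 kg/m³.

7550 kg/m³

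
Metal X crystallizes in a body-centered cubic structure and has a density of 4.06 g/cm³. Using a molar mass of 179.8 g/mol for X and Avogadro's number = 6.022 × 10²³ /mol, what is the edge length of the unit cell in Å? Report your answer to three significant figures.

5.28 Å

With Z = 2 atoms per BCC cell, a³ = Z·M/(N_A·ρ) = 2 × 179.8 / (6.022 × 10²³ × 4.060 g/cm³) = 1.471 × 10^-22 cm³.
a = (1.471 × 10^-22)^(1/3) = 5.279 × 10^-8 cm = 5.28 Å.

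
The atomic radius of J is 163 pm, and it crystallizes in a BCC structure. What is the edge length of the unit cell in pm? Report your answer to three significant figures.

376 pm

In a BCC lattice, atoms touch along the body diagonal, so √3·a = 4r.
a = 4r/√3 = 4 × 163 / 1.7321 = 376 pm.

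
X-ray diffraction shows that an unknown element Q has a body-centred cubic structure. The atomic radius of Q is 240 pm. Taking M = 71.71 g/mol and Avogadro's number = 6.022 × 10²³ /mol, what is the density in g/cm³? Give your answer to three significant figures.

1.40 g/cm³

In a BCC lattice, atoms touch along the body diagonal, so √3·a = 4r, giving a = 554.3 pm = 5.543 × 10^-8 cm.
With Z = 2, ρ = Z·M/(N_A·a³) = 2 × 71.71 / (6.022 × 10²³ × 1.703 × 10^-22) = 1.399 g/cm³.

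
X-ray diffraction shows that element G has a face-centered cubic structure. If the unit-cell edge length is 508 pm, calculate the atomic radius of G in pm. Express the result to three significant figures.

180 pm

In an FCC lattice, atoms touch along the face diagonal, so √2·a = 4r.
r = √2·a/4 = 1.4142 × 508 / 4 = 180 pm.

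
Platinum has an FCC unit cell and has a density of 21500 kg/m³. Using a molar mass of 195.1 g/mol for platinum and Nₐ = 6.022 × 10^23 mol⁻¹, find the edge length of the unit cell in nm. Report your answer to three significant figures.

With Z = 4 atoms per FCC cell, a³ = Z·M/(N_A·ρ) = 4 × 195.1 / (6.022 × 10²³ × 21.50 g/cm³) = 6.028 × 10^-23 cm³.
a = (6.028 × 10^-23)^(1/3) = 3.921 × 10^-8 cm = 0.392 nm.

0.392 nm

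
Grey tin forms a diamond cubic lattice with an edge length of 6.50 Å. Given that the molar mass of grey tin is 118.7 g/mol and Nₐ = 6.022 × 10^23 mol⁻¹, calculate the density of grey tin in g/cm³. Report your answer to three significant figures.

A diamond cubic unit cell contains Z = 8 atoms.
Cell volume: a³ = (6.50 Å)³ = (6.500 × 10^-8 cm)³ = 2.746 × 10^-22 cm³.
ρ = Z·M/(N_A·a³) = 8 × 118.7 / (6.022 × 10²³ × 2.746 × 10^-22) = 5.742 g/cm³.

5.74 g/cm³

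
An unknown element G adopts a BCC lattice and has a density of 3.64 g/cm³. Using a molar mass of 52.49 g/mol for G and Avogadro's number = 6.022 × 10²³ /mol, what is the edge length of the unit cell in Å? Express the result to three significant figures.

With Z = 2 atoms per BCC cell, a³ = Z·M/(N_A·ρ) = 2 × 52.49 / (6.022 × 10²³ × 3.640 g/cm³) = 4.789 × 10^-23 cm³.
a = (4.789 × 10^-23)^(1/3) = 3.632 × 10^-8 cm = 3.63 Å.

3.63 Å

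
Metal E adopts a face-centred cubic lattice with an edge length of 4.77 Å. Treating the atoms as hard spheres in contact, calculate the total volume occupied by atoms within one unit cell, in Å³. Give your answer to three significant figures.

80.4 Å³

In an FCC lattice atoms touch along the face diagonal, so √2·a = 4r, so r = 0.3536a = 1.686 Å.
V_atoms = Z × (4/3)πr³ = 4 × (4/3)π × (1.686)³ = 80.4 Å³.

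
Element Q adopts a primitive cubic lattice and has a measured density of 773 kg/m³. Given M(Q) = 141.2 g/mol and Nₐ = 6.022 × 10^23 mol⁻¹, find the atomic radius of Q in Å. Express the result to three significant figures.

3.36 Å

For a simple cubic cell (Z = 1), a³ = Z·M/(N_A·ρ) = 1 × 141.2 / (6.022 × 10²³ × 0.7730) = 3.033 × 10^-22 cm³, so a = 6.719 × 10^-8 cm = 6.719 Å.
Atoms touch along the cell edge, so a = 2r, so r = 0.5000 × a = 3.36 Å.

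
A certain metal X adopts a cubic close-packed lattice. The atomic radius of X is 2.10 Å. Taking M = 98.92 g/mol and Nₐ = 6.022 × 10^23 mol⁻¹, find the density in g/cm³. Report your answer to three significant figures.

3.14 g/cm³

In an FCC lattice, atoms touch along the face diagonal, so √2·a = 4r, giving a = 5.940 Å = 5.940 × 10^-8 cm.
With Z = 4, ρ = Z·M/(N_A·a³) = 4 × 98.92 / (6.022 × 10²³ × 2.096 × 10^-22) = 3.136 g/cm³.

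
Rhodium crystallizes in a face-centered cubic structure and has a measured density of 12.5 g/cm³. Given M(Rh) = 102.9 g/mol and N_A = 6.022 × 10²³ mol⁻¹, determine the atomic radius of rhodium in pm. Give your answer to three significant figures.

134 pm

For an FCC cell (Z = 4), a³ = Z·M/(N_A·ρ) = 4 × 102.9 / (6.022 × 10²³ × 12.50) = 5.468 × 10^-23 cm³, so a = 3.796 × 10^-8 cm = 379.6 pm.
Atoms touch along the face diagonal, so √2·a = 4r, so r = 0.3536 × a = 134 pm.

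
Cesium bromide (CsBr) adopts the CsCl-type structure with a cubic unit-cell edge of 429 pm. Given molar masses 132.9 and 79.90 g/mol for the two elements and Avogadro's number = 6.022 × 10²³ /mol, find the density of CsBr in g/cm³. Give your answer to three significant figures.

The CsCl-type structure contains Z = 1 formula unit per cell; M(CsBr) = 132.9 + 79.90 = 212.8 g/mol.
a³ = (4.290 × 10^-8 cm)³ = 7.895 × 10^-23 cm³.
ρ = 1 × 212.8 / (6.022 × 10²³ × 7.895 × 10^-23) = 4.476 g/cm³.

4.48 g/cm³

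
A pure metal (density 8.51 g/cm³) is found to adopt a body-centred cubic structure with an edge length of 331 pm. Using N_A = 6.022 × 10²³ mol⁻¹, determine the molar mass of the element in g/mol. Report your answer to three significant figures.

A BCC cell has Z = 2 atoms; a = 3.310 × 10^-8 cm.
M = ρ·N_A·a³/Z = 8.51 × 6.022 × 10²³ × 3.626 × 10^-23 / 2 = 92.9 g/mol.

92.9 g/mol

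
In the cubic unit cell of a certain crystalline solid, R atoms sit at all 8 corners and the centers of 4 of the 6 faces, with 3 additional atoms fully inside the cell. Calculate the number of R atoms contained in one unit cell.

Corner atoms are shared by 8 cells (1/8 each), face atoms by 2 (1/2 each), interior atoms are unshared.
Net atoms = 8 × 1/8 + 4 × 1/2 + 3 = 1 + 2 + 3 = 6.

6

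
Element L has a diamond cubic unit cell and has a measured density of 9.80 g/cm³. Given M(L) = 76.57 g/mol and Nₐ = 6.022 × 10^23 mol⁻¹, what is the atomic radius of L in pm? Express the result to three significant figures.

For a diamond cubic cell (Z = 8), a³ = Z·M/(N_A·ρ) = 8 × 76.57 / (6.022 × 10²³ × 9.800) = 1.038 × 10^-22 cm³, so a = 4.700 × 10^-8 cm = 470.0 pm.
Nearest neighbors lie along the body diagonal with √3·a = 8r, so r = 0.2165 × a = 102 pm.

102 pm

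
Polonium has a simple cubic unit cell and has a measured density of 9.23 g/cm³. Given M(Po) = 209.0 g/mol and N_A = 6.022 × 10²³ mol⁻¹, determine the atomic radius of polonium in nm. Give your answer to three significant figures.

0.168 nm

For a simple cubic cell (Z = 1), a³ = Z·M/(N_A·ρ) = 1 × 209.0 / (6.022 × 10²³ × 9.230) = 3.760 × 10^-23 cm³, so a = 3.350 × 10^-8 cm = 0.3350 nm.
Atoms touch along the cell edge, so a = 2r, so r = 0.5000 × a = 0.168 nm.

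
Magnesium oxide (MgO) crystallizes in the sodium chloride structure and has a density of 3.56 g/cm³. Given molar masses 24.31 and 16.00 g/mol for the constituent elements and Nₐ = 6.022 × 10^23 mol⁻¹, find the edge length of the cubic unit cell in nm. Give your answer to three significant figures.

M(MgO) = 40.31 g/mol; Z = 4 formula units per cell.
a³ = Z·M/(N_A·ρ) = 4 × 40.31 / (6.022 × 10²³ × 3.56) = 7.521 × 10^-23 cm³, so a = 4.221 × 10^-8 cm = 0.422 nm.

0.422 nm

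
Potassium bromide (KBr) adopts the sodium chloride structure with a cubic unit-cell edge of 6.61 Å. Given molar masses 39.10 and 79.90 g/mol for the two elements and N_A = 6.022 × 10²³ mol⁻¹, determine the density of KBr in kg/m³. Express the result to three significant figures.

2740 kg/m³

The sodium chloride structure contains Z = 4 formula units per cell; M(KBr) = 39.10 + 79.90 = 119.0 g/mol.
a³ = (6.610 × 10^-8 cm)³ = 2.888 × 10^-22 cm³.
ρ = 4 × 119.0 / (6.022 × 10²³ × 2.888 × 10^-22) = 2.737 g/cm³ = 2740 kg/m³.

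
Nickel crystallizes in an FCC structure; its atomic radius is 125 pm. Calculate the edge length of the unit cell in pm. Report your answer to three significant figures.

In an FCC lattice, atoms touch along the face diagonal, so √2·a = 4r.
a = 4r/√2 = 4 × 125 / 1.4142 = 354 pm.

354 pm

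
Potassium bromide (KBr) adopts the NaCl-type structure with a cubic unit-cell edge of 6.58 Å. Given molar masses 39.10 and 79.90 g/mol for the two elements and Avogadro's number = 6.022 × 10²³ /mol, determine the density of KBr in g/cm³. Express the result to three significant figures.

The NaCl-type structure contains Z = 4 formula units per cell; M(KBr) = 39.10 + 79.90 = 119.0 g/mol.
a³ = (6.580 × 10^-8 cm)³ = 2.849 × 10^-22 cm³.
ρ = 4 × 119.0 / (6.022 × 10²³ × 2.849 × 10^-22) = 2.775 g/cm³.

2.77 g/cm³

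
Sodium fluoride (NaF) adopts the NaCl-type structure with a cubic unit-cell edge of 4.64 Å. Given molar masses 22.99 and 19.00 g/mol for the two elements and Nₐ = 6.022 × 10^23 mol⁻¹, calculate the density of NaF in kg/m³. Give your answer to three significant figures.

2790 kg/m³

The NaCl-type structure contains Z = 4 formula units per cell; M(NaF) = 22.99 + 19.00 = 41.99 g/mol.
a³ = (4.640 × 10^-8 cm)³ = 9.990 × 10^-23 cm³.
ρ = 4 × 41.99 / (6.022 × 10²³ × 9.990 × 10^-23) = 2.792 g/cm³ = 2790 kg/m³.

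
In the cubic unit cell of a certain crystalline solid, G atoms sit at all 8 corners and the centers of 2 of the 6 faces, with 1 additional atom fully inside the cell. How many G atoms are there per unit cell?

3

Corner atoms are shared by 8 cells (1/8 each), face atoms by 2 (1/2 each), interior atoms are unshared.
Net atoms = 8 × 1/8 + 2 × 1/2 + 1 = 1 + 1 + 1 = 3.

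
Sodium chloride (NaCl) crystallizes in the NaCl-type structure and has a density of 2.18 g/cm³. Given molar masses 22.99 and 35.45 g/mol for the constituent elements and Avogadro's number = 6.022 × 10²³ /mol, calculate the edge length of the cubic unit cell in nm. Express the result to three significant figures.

0.563 nm

M(NaCl) = 58.44 g/mol; Z = 4 formula units per cell.
a³ = Z·M/(N_A·ρ) = 4 × 58.44 / (6.022 × 10²³ × 2.18) = 1.781 × 10^-22 cm³, so a = 5.626 × 10^-8 cm = 0.563 nm.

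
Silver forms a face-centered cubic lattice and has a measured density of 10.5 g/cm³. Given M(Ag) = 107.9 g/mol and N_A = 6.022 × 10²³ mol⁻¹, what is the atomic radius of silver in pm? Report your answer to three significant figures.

144 pm

For an FCC cell (Z = 4), a³ = Z·M/(N_A·ρ) = 4 × 107.9 / (6.022 × 10²³ × 10.50) = 6.826 × 10^-23 cm³, so a = 4.087 × 10^-8 cm = 408.7 pm.
Atoms touch along the face diagonal, so √2·a = 4r, so r = 0.3536 × a = 144 pm.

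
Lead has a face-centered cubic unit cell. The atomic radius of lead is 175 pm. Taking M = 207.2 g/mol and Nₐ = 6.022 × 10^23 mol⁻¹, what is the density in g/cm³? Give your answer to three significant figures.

11.3 g/cm³

In an FCC lattice, atoms touch along the face diagonal, so √2·a = 4r, giving a = 495.0 pm = 4.950 × 10^-8 cm.
With Z = 4, ρ = Z·M/(N_A·a³) = 4 × 207.2 / (6.022 × 10²³ × 1.213 × 10^-22) = 11.35 g/cm³.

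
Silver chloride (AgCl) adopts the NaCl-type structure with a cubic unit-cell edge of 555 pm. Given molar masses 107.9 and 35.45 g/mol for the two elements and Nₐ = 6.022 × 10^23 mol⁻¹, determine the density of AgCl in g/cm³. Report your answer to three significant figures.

5.57 g/cm³

The NaCl-type structure contains Z = 4 formula units per cell; M(AgCl) = 107.9 + 35.45 = 143.35 g/mol.
a³ = (5.550 × 10^-8 cm)³ = 1.710 × 10^-22 cm³.
ρ = 4 × 143.35 / (6.022 × 10²³ × 1.710 × 10^-22) = 5.570 g/cm³.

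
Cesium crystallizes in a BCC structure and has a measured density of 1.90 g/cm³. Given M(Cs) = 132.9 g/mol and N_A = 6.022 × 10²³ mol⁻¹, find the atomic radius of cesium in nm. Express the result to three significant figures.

0.266 nm

For a BCC cell (Z = 2), a³ = Z·M/(N_A·ρ) = 2 × 132.9 / (6.022 × 10²³ × 1.900) = 2.323 × 10^-22 cm³, so a = 6.147 × 10^-8 cm = 0.6147 nm.
Atoms touch along the body diagonal, so √3·a = 4r, so r = 0.4330 × a = 0.266 nm.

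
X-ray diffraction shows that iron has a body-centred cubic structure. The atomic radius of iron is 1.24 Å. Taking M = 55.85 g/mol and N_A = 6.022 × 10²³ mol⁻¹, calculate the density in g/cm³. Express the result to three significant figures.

In a BCC lattice, atoms touch along the body diagonal, so √3·a = 4r, giving a = 2.864 Å = 2.864 × 10^-8 cm.
With Z = 2, ρ = Z·M/(N_A·a³) = 2 × 55.85 / (6.022 × 10²³ × 2.348 × 10^-23) = 7.899 g/cm³.

7.90 g/cm³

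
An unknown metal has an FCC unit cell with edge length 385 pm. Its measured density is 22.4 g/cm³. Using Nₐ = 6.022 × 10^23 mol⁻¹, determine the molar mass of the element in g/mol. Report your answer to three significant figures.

192 g/mol

An FCC cell has Z = 4 atoms; a = 3.850 × 10^-8 cm.
M = ρ·N_A·a³/Z = 22.4 × 6.022 × 10²³ × 5.707 × 10^-23 / 4 = 192 g/mol.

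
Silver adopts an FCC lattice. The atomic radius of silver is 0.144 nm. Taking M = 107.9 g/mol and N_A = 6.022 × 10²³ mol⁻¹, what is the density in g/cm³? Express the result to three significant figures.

10.6 g/cm³

In an FCC lattice, atoms touch along the face diagonal, so √2·a = 4r, giving a = 0.4073 nm = 4.073 × 10^-8 cm.
With Z = 4, ρ = Z·M/(N_A·a³) = 4 × 107.9 / (6.022 × 10²³ × 6.757 × 10^-23) = 10.61 g/cm³.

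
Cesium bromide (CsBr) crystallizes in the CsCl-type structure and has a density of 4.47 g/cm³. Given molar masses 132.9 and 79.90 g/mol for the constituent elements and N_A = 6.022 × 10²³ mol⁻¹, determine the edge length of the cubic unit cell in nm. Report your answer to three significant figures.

M(CsBr) = 212.8 g/mol; Z = 1 formula unit per cell.
a³ = Z·M/(N_A·ρ) = 1 × 212.8 / (6.022 × 10²³ × 4.47) = 7.905 × 10^-23 cm³, so a = 4.292 × 10^-8 cm = 0.429 nm.

0.429 nm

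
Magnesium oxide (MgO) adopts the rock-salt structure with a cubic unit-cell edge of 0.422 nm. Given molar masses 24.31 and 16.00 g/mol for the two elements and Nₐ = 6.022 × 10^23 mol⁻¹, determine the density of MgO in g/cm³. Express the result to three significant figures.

3.56 g/cm³

The rock-salt structure contains Z = 4 formula units per cell; M(MgO) = 24.31 + 16.00 = 40.31 g/mol.
a³ = (4.220 × 10^-8 cm)³ = 7.515 × 10^-23 cm³.
ρ = 4 × 40.31 / (6.022 × 10²³ × 7.515 × 10^-23) = 3.563 g/cm³.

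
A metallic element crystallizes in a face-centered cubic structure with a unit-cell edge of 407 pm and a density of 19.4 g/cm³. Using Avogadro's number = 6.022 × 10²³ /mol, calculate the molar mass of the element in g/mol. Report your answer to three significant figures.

197 g/mol

An FCC cell has Z = 4 atoms; a = 4.070 × 10^-8 cm.
M = ρ·N_A·a³/Z = 19.4 × 6.022 × 10²³ × 6.742 × 10^-23 / 4 = 197 g/mol.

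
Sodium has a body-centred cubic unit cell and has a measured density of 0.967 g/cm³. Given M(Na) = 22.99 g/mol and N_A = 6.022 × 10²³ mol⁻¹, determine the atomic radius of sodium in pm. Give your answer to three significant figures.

For a BCC cell (Z = 2), a³ = Z·M/(N_A·ρ) = 2 × 22.99 / (6.022 × 10²³ × 0.9670) = 7.896 × 10^-23 cm³, so a = 4.290 × 10^-8 cm = 429.0 pm.
Atoms touch along the body diagonal, so √3·a = 4r, so r = 0.4330 × a = 186 pm.

186 pm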